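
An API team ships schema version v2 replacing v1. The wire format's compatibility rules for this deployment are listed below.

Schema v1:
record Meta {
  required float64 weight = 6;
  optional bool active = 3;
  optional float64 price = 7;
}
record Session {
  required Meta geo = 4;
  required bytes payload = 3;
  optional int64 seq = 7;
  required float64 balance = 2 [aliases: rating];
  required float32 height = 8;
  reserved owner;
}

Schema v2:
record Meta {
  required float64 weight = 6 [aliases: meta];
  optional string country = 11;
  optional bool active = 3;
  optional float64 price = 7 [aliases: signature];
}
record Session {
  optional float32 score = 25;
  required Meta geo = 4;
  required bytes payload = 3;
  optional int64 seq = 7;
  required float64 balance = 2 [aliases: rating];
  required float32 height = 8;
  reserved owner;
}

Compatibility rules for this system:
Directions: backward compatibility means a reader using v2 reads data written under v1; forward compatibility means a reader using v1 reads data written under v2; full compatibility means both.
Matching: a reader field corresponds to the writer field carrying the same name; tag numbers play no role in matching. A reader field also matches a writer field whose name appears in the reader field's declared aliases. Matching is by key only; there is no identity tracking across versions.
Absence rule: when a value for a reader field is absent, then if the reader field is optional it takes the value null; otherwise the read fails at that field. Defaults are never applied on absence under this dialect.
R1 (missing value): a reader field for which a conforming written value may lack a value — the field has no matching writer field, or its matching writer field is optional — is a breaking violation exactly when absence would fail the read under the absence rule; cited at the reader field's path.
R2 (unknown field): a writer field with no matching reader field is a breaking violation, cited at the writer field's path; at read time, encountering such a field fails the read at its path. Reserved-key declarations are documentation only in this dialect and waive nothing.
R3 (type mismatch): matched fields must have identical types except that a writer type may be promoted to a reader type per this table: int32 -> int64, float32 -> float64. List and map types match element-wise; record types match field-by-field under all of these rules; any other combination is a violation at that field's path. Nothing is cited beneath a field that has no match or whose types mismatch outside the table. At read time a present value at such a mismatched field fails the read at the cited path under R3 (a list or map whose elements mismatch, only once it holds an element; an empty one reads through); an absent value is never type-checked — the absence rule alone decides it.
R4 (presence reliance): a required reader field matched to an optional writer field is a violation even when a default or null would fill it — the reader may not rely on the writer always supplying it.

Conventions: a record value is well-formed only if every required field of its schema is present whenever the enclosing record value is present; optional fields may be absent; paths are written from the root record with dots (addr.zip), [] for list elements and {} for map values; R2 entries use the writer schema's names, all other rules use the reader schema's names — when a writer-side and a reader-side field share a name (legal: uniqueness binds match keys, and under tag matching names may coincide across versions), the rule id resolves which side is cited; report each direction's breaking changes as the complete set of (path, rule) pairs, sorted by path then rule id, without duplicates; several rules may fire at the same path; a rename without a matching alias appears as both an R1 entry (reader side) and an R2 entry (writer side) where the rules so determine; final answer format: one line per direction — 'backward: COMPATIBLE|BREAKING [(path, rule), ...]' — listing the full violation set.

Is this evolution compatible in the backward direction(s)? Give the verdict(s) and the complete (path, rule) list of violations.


the writer's type comes first in each Session pair
backward pass over Session, reader schema v2, writer schema v1:
  score: no writer-side match
  geo: Meta -> Meta, writer required; from geo
  payload: bytes -> bytes, writer required; from payload
  seq: int64 -> int64, writer optional; from seq
  balance: float64 -> float64, writer required; from balance
  height: float32 -> float32, writer required; from height
  geo.weight: float64 -> float64, writer required; from geo.weight
  geo.country: no writer-side match
  geo.active: bool -> bool, writer optional; from geo.active
  geo.price: float64 -> float64, writer optional; from geo.price
  => backward verdict for Session: COMPATIBLE, no violations
the rest of the Session diff is inert for this question:
  added field score to record Session: optional float32, tag 25 (in v2 it sits immediately before geo) -> its effect on Session is confined to the forward direction, not asked
  added field country to record Meta: optional string, tag 11 (in v2 it sits immediately before active) -> its effect on Session is confined to the forward direction, not asked

backward: COMPATIBLE []


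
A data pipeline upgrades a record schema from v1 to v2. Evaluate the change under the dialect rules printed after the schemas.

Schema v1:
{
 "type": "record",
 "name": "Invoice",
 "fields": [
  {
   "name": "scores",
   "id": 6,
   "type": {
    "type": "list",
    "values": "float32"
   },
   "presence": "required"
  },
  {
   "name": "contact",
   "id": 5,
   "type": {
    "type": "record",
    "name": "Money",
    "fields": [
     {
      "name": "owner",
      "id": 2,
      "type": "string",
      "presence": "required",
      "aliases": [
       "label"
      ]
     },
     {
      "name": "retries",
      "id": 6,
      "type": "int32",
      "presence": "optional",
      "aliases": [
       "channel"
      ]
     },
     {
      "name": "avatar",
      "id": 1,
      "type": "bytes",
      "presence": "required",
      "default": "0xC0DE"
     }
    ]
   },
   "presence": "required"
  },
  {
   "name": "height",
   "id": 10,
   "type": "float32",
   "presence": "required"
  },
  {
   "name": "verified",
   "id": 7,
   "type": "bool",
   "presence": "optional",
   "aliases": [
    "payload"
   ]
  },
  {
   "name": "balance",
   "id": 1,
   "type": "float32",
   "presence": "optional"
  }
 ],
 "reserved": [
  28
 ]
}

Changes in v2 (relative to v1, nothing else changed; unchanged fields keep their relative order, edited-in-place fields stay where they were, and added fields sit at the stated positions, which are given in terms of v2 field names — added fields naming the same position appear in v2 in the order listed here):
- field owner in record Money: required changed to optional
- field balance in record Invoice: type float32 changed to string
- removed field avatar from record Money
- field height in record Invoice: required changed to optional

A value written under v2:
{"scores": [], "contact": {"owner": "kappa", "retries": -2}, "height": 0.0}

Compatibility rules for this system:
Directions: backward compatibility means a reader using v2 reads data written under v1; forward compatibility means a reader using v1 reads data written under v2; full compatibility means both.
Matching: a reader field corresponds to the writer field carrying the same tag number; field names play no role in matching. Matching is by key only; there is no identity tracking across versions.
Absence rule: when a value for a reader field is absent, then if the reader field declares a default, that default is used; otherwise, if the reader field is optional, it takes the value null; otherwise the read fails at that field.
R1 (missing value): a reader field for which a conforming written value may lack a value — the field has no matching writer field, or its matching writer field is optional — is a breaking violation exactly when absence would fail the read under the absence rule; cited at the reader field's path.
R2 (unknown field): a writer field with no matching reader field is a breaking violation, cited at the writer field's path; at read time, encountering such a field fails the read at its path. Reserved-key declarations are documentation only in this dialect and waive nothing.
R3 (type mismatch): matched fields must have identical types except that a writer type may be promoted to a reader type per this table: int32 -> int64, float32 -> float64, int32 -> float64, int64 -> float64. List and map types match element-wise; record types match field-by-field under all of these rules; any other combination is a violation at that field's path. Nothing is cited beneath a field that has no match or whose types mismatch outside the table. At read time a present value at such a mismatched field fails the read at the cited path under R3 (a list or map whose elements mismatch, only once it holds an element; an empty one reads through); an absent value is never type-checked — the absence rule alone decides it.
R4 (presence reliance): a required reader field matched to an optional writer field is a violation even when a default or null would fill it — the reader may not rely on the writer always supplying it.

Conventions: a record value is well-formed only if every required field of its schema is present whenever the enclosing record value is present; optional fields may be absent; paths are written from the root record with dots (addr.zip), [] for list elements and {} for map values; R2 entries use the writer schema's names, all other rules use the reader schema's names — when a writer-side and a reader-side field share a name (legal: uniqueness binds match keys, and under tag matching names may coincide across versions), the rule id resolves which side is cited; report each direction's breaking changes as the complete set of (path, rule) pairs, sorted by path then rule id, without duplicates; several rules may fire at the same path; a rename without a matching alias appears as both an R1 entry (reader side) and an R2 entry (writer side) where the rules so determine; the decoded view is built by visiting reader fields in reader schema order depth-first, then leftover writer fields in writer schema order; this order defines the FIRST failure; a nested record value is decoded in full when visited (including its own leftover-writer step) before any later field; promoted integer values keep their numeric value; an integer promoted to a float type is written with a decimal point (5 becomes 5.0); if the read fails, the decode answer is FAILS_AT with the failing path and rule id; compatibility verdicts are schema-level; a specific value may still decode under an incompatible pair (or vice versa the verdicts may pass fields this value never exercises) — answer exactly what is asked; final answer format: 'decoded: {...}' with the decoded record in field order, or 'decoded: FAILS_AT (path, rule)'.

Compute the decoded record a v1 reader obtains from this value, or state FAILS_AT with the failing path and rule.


in Invoice below, arrows point writer -> reader
decode walk for Invoice under reader schema v1:
  scores := []
  contact.owner := "kappa"
  contact.retries := -2
  contact.avatar := 0xC0DE (missing; default applied)
  height := 0.0
  verified := null (missing; optional => null)
  balance := null (missing; optional => null)
  => decoded: {"scores": [], "contact": {"owner": "kappa", "retries": -2, "avatar": 0xC0DE}, "height": 0.0, "verified": null, "balance": null}
the rest of the Invoice diff is inert for this question:
  field owner in record Money: required changed to optional -> matters for Invoice compatibility verdicts, not for this value's decode
  field balance in record Invoice: type float32 changed to string -> matters for Invoice compatibility verdicts, not for this value's decode
  removed field avatar from record Money -> matters for Invoice compatibility verdicts, not for this value's decode
  field height in record Invoice: required changed to optional -> matters for Invoice compatibility verdicts, not for this value's decode

decoded: {"scores": [], "contact": {"owner": "kappa", "retries": -2, "avatar": 0xC0DE}, "height": 0.0, "verified": null, "balance": null}


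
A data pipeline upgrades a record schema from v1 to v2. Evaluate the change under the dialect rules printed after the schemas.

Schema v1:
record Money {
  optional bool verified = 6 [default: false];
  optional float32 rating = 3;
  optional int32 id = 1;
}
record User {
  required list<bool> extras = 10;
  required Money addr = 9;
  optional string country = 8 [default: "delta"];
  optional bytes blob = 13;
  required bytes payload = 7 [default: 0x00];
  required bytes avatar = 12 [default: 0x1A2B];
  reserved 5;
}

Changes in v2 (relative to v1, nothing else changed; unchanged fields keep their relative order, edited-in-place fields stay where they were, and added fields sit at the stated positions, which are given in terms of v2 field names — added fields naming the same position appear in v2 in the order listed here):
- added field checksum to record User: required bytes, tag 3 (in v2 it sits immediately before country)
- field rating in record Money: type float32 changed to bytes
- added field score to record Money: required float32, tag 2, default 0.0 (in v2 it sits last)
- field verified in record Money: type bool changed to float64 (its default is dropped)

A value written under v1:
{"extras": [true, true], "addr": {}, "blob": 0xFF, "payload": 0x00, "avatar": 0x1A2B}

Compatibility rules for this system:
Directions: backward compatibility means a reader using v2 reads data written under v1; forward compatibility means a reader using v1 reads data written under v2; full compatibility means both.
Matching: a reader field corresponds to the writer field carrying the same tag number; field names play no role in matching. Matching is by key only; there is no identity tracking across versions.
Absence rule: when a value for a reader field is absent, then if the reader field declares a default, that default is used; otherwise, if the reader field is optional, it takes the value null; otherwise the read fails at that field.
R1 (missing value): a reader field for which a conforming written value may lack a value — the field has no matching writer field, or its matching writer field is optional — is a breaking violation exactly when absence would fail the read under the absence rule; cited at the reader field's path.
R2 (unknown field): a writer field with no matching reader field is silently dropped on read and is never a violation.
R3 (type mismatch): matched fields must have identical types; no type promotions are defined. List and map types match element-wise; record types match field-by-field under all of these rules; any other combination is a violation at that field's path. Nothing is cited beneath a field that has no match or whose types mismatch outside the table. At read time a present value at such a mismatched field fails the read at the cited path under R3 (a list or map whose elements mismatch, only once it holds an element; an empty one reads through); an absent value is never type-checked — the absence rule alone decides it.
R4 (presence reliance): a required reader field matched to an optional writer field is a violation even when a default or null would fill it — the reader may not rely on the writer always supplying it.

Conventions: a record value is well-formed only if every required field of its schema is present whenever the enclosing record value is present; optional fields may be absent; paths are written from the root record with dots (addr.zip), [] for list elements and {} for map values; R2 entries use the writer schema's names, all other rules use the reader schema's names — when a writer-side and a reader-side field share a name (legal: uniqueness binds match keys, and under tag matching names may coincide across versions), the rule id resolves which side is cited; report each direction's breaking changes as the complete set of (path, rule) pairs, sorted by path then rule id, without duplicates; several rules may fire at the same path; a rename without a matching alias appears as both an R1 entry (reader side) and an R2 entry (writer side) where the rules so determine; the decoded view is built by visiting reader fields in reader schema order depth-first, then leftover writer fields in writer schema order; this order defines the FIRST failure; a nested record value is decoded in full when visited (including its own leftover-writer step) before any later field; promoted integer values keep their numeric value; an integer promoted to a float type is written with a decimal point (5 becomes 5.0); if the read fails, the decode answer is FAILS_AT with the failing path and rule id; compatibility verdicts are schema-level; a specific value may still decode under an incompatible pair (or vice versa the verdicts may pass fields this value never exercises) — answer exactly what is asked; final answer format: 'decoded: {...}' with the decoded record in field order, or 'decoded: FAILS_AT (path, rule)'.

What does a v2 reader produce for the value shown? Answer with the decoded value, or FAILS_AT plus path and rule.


arrows below run writer -> reader for User
decode walk for User under reader schema v2:
  extras := [true, true]
  addr.verified := null (absent, optional -> null)
  addr.rating := null (absent, optional -> null)
  addr.id := null (absent, optional -> null)
  addr.score := 0.0 (absent -> default)
  read fails at checksum under R1 (no fill)
  => FAILS_AT (checksum, R1)
the other User changes do not affect what is asked:
  added field score to record Money: required float32, tag 2, default 0.0 (in v2 it sits last) -> inert under this dialect — no rule fires on User and the result does not move
  field rating in record Money: type float32 changed to bytes -> changes User's schema-level verdicts only — the decode of this value is the same
  field verified in record Money: type bool changed to float64 (its default is dropped) -> changes User's schema-level verdicts only — the decode of this value is the same

decoded: FAILS_AT (checksum, R1)


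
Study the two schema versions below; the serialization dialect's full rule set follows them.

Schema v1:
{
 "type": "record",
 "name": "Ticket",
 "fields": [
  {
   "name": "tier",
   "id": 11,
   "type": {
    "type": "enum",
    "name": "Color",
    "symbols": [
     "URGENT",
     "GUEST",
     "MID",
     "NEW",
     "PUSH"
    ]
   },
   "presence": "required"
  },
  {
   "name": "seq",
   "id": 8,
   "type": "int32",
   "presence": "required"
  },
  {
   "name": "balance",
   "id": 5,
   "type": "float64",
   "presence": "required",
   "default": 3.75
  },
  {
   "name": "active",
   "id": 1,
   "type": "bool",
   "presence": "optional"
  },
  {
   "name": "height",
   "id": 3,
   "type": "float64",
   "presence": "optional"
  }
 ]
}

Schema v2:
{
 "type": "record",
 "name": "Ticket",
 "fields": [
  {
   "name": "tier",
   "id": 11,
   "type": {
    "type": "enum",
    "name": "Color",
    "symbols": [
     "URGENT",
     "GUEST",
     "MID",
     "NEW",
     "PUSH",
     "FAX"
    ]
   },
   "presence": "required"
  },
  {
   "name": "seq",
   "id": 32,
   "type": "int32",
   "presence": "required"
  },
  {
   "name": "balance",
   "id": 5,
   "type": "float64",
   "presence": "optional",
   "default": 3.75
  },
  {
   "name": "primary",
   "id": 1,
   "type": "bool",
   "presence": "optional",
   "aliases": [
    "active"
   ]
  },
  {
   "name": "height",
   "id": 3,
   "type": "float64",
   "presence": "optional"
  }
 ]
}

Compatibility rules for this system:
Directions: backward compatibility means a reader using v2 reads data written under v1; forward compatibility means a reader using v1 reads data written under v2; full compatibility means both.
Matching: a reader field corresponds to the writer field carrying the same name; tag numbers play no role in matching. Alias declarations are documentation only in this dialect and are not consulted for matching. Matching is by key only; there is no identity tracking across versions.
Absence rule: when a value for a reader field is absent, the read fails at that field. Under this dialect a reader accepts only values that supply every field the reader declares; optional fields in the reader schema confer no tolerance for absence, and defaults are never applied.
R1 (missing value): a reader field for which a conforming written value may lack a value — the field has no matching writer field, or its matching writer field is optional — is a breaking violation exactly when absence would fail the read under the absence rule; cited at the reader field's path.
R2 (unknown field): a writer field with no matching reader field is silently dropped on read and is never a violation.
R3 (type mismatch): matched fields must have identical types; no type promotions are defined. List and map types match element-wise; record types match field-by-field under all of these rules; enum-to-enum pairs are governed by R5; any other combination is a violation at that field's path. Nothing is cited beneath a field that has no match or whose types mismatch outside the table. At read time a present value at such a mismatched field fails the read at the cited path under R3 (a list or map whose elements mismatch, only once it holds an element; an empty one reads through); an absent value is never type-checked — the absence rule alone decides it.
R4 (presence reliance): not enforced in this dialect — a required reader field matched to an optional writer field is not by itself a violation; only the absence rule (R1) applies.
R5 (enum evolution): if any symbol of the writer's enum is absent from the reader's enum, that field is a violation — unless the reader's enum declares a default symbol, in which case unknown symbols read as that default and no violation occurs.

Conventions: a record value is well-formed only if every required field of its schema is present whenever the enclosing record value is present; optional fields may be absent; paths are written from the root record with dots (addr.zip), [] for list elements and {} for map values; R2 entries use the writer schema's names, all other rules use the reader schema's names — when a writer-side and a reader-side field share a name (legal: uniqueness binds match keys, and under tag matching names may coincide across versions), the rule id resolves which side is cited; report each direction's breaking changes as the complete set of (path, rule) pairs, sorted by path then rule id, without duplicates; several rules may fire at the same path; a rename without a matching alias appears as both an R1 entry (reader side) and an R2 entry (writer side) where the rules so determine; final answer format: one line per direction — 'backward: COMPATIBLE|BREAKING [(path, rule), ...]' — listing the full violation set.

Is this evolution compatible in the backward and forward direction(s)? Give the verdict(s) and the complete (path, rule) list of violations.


in Ticket below, arrows point writer -> reader
backward pass over Ticket, reader schema v2, writer schema v1:
  writer required, Color -> Color: reader tier maps from writer tier
  writer required, int32 -> int32: reader seq maps from writer seq
  writer required, float64 -> float64: reader balance maps from writer balance
  primary has no writer counterpart
  writer optional, float64 -> float64: reader height maps from writer height
  writer active: unknown to reader
  rule R1 violated at height
  rule R1 violated at primary
  backward on Ticket therefore BREAKING (2)
forward pass over Ticket, reader schema v1, writer schema v2:
  writer required, Color -> Color: reader tier maps from writer tier
  writer required, int32 -> int32: reader seq maps from writer seq
  writer optional, float64 -> float64: reader balance maps from writer balance
  active has no writer counterpart
  writer optional, float64 -> float64: reader height maps from writer height
  writer primary: unknown to reader
  rule R1 violated at active
  rule R1 violated at balance
  rule R1 violated at height
  rule R5 violated at tier
  forward on Ticket therefore BREAKING (4)

backward: BREAKING [(height, R1), (primary, R1)]; forward: BREAKING [(active, R1), (balance, R1), (height, R1), (tier, R5)]


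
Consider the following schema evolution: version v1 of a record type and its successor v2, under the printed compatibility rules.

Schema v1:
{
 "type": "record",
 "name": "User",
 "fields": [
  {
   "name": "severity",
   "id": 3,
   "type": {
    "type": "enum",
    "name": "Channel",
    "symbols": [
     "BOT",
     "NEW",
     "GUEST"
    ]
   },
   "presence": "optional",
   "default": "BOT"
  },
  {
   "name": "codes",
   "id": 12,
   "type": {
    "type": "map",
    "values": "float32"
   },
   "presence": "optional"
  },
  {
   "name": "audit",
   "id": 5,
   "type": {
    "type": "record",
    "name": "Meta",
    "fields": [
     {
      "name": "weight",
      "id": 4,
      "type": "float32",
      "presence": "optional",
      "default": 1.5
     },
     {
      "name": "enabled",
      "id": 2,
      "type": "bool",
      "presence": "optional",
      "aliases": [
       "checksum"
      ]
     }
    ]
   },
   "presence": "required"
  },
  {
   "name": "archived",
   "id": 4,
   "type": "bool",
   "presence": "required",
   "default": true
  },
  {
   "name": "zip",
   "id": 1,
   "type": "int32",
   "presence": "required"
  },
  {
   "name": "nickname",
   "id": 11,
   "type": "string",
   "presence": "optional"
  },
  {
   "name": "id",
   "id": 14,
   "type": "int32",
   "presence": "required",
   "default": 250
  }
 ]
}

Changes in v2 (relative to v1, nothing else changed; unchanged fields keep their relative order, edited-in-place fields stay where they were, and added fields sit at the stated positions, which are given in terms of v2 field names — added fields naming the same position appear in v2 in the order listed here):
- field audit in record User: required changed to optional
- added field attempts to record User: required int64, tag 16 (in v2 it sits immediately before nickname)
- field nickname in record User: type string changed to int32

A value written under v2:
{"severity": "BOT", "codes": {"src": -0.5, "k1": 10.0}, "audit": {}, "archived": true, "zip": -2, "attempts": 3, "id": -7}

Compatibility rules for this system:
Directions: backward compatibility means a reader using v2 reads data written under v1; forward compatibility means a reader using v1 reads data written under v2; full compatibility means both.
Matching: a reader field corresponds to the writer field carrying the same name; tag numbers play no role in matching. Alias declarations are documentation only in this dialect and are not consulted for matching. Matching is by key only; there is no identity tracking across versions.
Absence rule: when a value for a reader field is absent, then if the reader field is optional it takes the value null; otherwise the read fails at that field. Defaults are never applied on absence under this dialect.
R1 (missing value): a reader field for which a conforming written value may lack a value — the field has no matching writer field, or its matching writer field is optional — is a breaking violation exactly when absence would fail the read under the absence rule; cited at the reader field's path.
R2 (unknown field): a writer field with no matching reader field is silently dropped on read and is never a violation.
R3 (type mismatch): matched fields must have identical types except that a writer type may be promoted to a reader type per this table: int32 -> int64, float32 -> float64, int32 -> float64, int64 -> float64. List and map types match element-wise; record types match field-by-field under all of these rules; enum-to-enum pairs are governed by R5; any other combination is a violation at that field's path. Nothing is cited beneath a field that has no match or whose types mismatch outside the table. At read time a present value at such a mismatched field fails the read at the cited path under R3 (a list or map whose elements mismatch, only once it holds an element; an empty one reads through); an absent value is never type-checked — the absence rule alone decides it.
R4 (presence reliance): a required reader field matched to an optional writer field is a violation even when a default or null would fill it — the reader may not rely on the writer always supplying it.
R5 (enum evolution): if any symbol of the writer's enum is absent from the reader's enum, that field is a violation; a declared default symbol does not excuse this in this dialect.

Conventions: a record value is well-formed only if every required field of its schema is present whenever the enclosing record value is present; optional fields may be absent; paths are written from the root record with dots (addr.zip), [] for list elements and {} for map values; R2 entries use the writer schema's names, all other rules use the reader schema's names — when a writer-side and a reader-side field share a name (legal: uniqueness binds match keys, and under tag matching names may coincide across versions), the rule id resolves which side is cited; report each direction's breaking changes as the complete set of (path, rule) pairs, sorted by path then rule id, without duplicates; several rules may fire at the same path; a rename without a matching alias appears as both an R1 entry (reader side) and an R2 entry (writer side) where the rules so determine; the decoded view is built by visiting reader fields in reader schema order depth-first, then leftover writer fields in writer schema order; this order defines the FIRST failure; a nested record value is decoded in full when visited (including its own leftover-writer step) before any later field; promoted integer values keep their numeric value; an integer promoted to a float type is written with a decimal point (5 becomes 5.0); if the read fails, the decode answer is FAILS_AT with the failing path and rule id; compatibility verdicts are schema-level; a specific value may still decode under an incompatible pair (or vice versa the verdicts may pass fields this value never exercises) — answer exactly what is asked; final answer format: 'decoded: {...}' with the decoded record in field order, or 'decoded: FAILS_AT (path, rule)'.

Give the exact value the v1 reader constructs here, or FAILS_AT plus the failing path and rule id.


decoded: {"severity": "BOT", "codes": {"src": -0.5, "k1": 10.0}, "audit": {"weight": null, "enabled": null}, "archived": true, "zip": -2, "nickname": null, "id": -7}

arrows below run writer -> reader for User
migrating the User value to v1:
  severity := "BOT"
  codes := {"src": -0.5, "k1": 10.0}
  audit.weight := null (absent, optional -> null)
  audit.enabled := null (absent, optional -> null)
  archived := true
  zip := -2
  nickname := null (absent, optional -> null)
  id := -7
  writer attempts: unknown -> dropped
  => decoded: {"severity": "BOT", "codes": {"src": -0.5, "k1": 10.0}, "audit": {"weight": null, "enabled": null}, "archived": true, "zip": -2, "nickname": null, "id": -7}
checking off the User differences that do not matter here:
  field audit in record User: required changed to optional -> schema-level compatibility only; this User value's decode is unchanged
  added field attempts to record User: required int64, tag 16 (in v2 it sits immediately before nickname) -> schema-level compatibility only; this User value's decode is unchanged
  field nickname in record User: type string changed to int32 -> schema-level compatibility only; this User value's decode is unchanged


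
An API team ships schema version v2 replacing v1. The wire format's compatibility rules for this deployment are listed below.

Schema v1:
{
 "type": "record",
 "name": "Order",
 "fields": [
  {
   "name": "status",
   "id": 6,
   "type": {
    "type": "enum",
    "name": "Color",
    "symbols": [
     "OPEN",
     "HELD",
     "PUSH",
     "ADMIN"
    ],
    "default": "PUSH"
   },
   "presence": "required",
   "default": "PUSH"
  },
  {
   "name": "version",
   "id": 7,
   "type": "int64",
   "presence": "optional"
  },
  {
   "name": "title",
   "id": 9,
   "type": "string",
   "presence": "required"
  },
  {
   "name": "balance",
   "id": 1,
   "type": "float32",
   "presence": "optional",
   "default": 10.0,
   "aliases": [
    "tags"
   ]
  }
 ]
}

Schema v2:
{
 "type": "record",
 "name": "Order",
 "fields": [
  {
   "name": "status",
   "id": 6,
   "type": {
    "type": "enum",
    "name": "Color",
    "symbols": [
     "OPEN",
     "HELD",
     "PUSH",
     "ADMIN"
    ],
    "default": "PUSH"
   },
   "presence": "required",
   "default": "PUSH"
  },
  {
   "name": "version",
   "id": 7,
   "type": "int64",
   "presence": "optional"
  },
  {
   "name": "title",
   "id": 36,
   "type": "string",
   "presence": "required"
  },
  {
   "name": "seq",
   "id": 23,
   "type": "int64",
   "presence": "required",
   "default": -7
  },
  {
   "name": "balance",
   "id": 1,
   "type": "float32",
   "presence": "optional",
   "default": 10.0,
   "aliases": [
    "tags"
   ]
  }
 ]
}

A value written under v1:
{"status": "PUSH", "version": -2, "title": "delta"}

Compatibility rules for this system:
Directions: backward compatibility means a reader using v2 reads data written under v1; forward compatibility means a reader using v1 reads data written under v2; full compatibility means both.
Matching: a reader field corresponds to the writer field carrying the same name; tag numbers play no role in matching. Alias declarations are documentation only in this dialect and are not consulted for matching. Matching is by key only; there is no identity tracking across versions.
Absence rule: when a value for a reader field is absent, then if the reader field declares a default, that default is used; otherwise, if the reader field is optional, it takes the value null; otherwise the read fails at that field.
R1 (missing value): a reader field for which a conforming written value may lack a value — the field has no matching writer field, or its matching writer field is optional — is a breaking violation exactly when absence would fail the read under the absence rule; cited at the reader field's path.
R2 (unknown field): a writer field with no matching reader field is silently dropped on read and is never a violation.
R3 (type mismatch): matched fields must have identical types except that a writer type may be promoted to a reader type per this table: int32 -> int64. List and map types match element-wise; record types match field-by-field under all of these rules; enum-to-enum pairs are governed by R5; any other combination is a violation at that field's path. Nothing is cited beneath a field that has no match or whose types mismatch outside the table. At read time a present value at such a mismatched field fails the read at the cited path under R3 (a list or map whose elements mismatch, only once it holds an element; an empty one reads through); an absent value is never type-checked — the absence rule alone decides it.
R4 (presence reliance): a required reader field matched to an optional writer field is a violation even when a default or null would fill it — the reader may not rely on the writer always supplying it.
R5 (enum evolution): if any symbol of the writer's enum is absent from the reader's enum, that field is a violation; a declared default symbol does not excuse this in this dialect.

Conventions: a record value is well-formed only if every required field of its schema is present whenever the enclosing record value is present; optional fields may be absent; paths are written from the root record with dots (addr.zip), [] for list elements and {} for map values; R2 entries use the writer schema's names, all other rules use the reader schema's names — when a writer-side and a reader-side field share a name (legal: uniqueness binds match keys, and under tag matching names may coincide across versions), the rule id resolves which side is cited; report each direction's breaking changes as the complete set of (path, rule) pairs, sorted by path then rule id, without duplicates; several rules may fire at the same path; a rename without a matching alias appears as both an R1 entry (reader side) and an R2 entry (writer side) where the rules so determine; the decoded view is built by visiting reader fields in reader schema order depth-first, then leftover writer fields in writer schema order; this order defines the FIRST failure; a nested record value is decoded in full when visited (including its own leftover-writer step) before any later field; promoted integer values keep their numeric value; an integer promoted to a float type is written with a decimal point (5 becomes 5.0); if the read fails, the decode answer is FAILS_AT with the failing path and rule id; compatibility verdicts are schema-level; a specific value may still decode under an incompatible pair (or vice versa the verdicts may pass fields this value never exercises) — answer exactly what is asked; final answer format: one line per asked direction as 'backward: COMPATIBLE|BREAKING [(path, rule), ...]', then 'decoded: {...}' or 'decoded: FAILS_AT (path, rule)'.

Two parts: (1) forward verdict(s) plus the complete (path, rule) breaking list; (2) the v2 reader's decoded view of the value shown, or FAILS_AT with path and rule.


forward: COMPATIBLE []; decoded: {"status": "PUSH", "version": -2, "title": "delta", "seq": -7, "balance": 10.0}

the writer's type comes first in each Order pair
forward for Order (reader v1, writer v2):
  writer required, Color -> Color: reader status maps from writer status
  writer optional, int64 -> int64: reader version maps from writer version
  writer required, string -> string: reader title maps from writer title
  writer optional, float32 -> float32: reader balance maps from writer balance
  writer seq: unknown to reader
  => forward verdict for Order: COMPATIBLE, no violations
decode (reader v2):
  status := "PUSH"
  version := -2
  title := "delta"
  seq := -7 (no value, default fills)
  balance := 10.0 (no value, default fills)
  => decoded: {"status": "PUSH", "version": -2, "title": "delta", "seq": -7, "balance": 10.0}
ruling out the remaining Order differences:
  field title in record Order: tag 9 changed to 36 -> fires no rule on Order, leaving the asked answer as it is


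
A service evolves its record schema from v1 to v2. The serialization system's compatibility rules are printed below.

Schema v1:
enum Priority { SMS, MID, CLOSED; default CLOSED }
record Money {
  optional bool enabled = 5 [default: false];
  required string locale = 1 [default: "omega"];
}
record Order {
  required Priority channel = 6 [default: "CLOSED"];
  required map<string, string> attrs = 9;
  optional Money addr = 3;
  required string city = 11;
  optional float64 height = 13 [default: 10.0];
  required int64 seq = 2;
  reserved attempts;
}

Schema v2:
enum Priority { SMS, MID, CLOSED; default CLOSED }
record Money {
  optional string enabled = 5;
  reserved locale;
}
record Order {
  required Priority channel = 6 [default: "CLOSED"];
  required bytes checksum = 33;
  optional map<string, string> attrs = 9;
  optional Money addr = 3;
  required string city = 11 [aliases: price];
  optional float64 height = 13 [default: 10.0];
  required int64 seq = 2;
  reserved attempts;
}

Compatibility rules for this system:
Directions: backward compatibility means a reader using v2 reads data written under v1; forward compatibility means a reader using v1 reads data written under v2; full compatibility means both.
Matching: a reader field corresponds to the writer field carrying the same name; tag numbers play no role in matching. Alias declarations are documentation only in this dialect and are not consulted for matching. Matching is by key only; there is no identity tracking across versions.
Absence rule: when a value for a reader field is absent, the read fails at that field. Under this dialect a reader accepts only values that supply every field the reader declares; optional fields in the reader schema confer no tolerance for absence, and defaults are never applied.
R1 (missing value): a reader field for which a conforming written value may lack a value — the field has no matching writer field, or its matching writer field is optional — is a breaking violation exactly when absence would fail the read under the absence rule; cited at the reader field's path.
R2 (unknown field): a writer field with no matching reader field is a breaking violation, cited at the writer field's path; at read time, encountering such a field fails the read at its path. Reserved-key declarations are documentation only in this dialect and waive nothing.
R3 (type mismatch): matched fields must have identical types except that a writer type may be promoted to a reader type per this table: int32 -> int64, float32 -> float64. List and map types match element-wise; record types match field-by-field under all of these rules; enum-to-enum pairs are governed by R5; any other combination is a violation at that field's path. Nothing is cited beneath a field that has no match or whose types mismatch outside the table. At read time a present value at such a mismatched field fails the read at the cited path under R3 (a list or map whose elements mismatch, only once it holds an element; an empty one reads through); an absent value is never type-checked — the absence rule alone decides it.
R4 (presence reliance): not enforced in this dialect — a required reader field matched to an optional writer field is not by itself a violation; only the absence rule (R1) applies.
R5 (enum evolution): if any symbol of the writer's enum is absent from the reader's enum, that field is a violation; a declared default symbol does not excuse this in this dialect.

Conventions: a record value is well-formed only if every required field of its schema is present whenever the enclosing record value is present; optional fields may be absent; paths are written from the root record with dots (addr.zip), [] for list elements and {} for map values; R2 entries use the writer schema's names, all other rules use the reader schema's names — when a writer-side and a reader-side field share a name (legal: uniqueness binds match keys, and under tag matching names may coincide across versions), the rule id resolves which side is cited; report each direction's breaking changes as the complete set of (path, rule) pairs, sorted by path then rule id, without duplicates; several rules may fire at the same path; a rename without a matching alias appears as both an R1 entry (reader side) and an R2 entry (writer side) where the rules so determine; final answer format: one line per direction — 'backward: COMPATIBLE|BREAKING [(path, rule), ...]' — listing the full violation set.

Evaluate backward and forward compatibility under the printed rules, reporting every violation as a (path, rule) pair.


backward: BREAKING [(addr, R1), (addr.enabled, R1), (addr.enabled, R3), (addr.locale, R2), (checksum, R1), (height, R1)]; forward: BREAKING [(addr, R1), (addr.enabled, R1), (addr.enabled, R3), (addr.locale, R1), (attrs, R1), (checksum, R2), (height, R1)]

in Order below, arrows point writer -> reader
checking backward for Order: reader v2 against writer v1:
  writer required, Priority -> Priority: reader channel maps from writer channel
  checksum: no writer-side match
  writer required, map<string, string> -> map<string, string>: reader attrs maps from writer attrs
  writer optional, Money -> Money: reader addr maps from writer addr
  writer required, string -> string: reader city maps from writer city
  writer optional, float64 -> float64: reader height maps from writer height
  writer required, int64 -> int64: reader seq maps from writer seq
  writer optional, bool -> string: reader addr.enabled maps from writer addr.enabled
  leftover writer field: addr.locale
  R1 fires at addr
  R1 fires at addr.enabled
  R3 fires at addr.enabled
  R2 fires at addr.locale
  R1 fires at checksum
  R1 fires at height
  => 6 violation(s): backward is BREAKING for Order
checking forward for Order: reader v1 against writer v2:
  writer required, Priority -> Priority: reader channel maps from writer channel
  writer optional, map<string, string> -> map<string, string>: reader attrs maps from writer attrs
  writer optional, Money -> Money: reader addr maps from writer addr
  writer required, string -> string: reader city maps from writer city
  writer optional, float64 -> float64: reader height maps from writer height
  writer required, int64 -> int64: reader seq maps from writer seq
  leftover writer field: checksum
  writer optional, string -> bool: reader addr.enabled maps from writer addr.enabled
  addr.locale: no writer-side match
  R1 fires at addr
  R1 fires at addr.enabled
  R3 fires at addr.enabled
  R1 fires at addr.locale
  R1 fires at attrs
  R2 fires at checksum
  R1 fires at height
  => 7 violation(s): forward is BREAKING for Order
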